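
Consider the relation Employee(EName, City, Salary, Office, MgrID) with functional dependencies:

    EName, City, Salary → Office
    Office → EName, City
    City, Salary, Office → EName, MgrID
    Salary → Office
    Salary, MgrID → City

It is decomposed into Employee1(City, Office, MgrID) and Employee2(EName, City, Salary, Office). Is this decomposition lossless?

No

Common attributes: Employee1 ∩ Employee2 = {City, Office}.
Closure of {City, Office}: Office → EName, City applies, adding EName. So (City, Office)⁺ = {EName, City, Office}.
The closure contains neither all of Employee1 = {City, Office, MgrID} nor all of Employee2 = {EName, City, Salary, Office}, so the common attributes are not a superkey of either fragment. The join is lossy.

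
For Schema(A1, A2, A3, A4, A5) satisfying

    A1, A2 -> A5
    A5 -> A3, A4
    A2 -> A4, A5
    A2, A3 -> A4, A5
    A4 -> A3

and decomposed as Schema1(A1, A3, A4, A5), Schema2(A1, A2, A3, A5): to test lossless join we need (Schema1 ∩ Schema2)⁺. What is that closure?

A1, A3, A4, A5

Schema1 ∩ Schema2 = {A1, A3, A5}.
A5 → A3, A4 applies, adding A4
Closure: {A1, A3, A4, A5}.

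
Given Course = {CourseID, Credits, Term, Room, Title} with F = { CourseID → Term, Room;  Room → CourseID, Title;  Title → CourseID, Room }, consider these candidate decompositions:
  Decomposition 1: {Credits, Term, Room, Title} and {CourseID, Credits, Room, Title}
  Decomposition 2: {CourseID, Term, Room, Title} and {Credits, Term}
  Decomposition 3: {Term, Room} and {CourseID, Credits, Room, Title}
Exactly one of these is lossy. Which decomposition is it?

Decomposition 1: common = {Credits, Room, Title}, closure = {CourseID, Credits, Term, Room, Title} → lossless.
Decomposition 2: common = {Term}, closure = {Term} → lossy.
Decomposition 3: common = {Room}, closure = {CourseID, Term, Room, Title} → lossless.

Decomposition 2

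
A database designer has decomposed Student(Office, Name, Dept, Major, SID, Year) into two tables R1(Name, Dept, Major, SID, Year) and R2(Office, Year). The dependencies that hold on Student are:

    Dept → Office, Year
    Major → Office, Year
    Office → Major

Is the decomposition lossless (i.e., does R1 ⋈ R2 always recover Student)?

Common attributes: R1 ∩ R2 = {Year}.
No dependency enlarges {Year}, so (Year)⁺ = {Year}.
The closure contains neither all of R1 = {Name, Dept, Major, SID, Year} nor all of R2 = {Office, Year}, so the common attributes are not a superkey of either fragment. The join is lossy.

No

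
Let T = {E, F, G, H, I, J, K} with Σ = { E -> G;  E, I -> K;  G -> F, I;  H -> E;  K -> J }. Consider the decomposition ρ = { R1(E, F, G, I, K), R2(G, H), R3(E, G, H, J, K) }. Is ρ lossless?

Chase test. Columns are E, F, G, H, I, J, K; row i has aⱼ where attribute j ∈ Ri, else bᵢⱼ.
Initial tableau (one row per fragment):
  row 1: a1 a2 a3 b14 a5 b16 a7
  row 2: b21 b22 a3 a4 b25 b26 b27
  row 3: a1 b32 a3 a4 b35 a6 a7
Rows 1 and 2 agree on G; apply G→F, I and equate their F, I entries.
Rows 1 and 3 agree on G; apply G→F, I and equate their F, I entries.
Rows 2 and 3 agree on H; apply H→E and equate their E entries.
Rows 1 and 3 agree on K; apply K→J and equate their J entries.
Rows 1 and 2 agree on E, I; apply E, I→K and equate their K entries.
Rows 1 and 2 agree on K; apply K→J and equate their J entries.
Row 2 is now all distinguished symbols — the join is lossless.

Yes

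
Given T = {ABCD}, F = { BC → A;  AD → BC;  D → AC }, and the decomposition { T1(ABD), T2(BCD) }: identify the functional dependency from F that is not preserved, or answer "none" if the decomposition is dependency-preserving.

Check BC → A: no single fragment contains all of {ABC}, and the restricted closure of {BC} across the fragments never reaches {A}.
AD → BC is preserved.
D → AC is preserved.

BC → A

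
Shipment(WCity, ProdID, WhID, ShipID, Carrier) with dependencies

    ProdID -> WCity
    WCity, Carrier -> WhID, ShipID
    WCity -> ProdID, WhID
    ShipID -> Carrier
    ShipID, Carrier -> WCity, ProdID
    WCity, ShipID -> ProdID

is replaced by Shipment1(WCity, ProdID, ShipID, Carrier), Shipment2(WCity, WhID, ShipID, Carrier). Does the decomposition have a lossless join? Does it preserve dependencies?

Lossless test: (WCity, ShipID, Carrier)⁺ = {WCity, ProdID, WhID, ShipID, Carrier}, which contains all of one fragment — lossless.
Dependency preservation: WCity → ProdID, WhID is not contained in any single fragment, but the restricted closure of its left-hand side across the fragments still reaches the right-hand side; the remaining FDs each lie inside some fragment. All dependencies are preserved.

lossless and dependency-preserving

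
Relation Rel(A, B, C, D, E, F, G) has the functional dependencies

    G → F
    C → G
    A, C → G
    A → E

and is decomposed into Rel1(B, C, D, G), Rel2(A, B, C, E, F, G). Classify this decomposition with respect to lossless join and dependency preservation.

lossy but dependency-preserving

Lossless test: (B, C, G)⁺ = {B, C, F, G}, which is a superkey of neither fragment — lossy.
Dependency preservation: every FD's attributes lie within a single fragment, so each can be enforced locally — preserved.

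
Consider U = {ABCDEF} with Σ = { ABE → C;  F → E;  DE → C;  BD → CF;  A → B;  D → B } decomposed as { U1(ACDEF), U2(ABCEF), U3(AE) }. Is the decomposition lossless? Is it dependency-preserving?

lossless but not dependency-preserving

Lossless test (chase): Rows 1 and 2 agree on A; apply A→B and equate their B entries. Rows 1 and 3 agree on A; apply A→B and equate their B entries. Rows 1 and 3 agree on ABE; apply ABE→C and equate their C entries. Row 1 is now all distinguished symbols — the join is lossless.
Dependency preservation: the restricted closure of {D} across the fragments never reaches {B}, so D → B cannot be enforced without a join — not preserved.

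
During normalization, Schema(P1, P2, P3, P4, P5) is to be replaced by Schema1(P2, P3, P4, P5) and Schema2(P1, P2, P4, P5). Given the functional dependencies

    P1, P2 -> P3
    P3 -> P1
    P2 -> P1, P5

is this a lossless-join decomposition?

Common attributes: Schema1 ∩ Schema2 = {P2, P4, P5}.
Closure of {P2, P4, P5}: P2 → P1, P5 applies, adding P1; P1, P2 → P3 applies, adding P3. So (P2, P4, P5)⁺ = {P1, P2, P3, P4, P5}.
This closure contains every attribute of Schema1, so Schema1 ∩ Schema2 → Schema1. The join is lossless.

Yes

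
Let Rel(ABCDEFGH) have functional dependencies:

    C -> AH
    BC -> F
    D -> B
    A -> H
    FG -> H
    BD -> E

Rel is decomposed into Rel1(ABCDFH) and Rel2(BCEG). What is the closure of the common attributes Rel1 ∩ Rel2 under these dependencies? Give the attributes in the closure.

ABCFH

Rel1 ∩ Rel2 = {BC}.
C → AH applies, adding AH
BC → F applies, adding F
Closure: {ABCFH}.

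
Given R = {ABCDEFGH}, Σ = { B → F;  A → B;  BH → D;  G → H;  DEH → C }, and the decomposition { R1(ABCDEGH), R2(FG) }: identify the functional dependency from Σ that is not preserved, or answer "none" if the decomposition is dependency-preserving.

Check B → F: no single fragment contains all of {BF}, and the restricted closure of {B} across the fragments never reaches {F}.
A → B is preserved.
BH → D is preserved.
G → H is preserved.
DEH → C is preserved.

B → F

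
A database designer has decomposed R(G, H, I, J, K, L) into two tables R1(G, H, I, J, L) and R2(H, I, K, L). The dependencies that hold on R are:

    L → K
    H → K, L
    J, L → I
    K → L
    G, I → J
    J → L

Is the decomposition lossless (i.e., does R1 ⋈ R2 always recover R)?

Common attributes: R1 ∩ R2 = {H, I, L}.
Closure of {H, I, L}: L → K applies, adding K. So (H, I, L)⁺ = {H, I, K, L}.
This closure contains every attribute of R2, so R1 ∩ R2 → R2. The join is lossless.

Yes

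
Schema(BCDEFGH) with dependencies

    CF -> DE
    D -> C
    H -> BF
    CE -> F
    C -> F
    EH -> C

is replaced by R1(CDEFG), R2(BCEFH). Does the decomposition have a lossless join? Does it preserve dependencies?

lossy but dependency-preserving

Lossless test: (CEF)⁺ = {CDEF}, which is a superkey of neither fragment — lossy.
Dependency preservation: every FD's attributes lie within a single fragment, so each can be enforced locally — preserved.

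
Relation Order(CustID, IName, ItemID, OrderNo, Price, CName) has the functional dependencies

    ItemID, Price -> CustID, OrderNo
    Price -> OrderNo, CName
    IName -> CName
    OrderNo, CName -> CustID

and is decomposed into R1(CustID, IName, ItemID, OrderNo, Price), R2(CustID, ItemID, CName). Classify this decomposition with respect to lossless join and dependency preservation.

lossy and not dependency-preserving

Lossless test: (CustID, ItemID)⁺ = {CustID, ItemID}, which is a superkey of neither fragment — lossy.
Dependency preservation: the restricted closure of {Price} across the fragments never reaches {OrderNo, CName}, so Price → OrderNo, CName cannot be enforced without a join — not preserved.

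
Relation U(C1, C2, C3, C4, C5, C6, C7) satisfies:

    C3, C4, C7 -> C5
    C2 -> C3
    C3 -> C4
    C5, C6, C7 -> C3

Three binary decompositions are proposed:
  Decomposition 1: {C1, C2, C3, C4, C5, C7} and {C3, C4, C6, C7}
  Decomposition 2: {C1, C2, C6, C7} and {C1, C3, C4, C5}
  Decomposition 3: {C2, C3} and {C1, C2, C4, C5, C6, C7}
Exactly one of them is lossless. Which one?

Decomposition 3

Decomposition 1: common = {C3, C4, C7}, closure = {C3, C4, C5, C7} → lossy.
Decomposition 2: common = {C1}, closure = {C1} → lossy.
Decomposition 3: common = {C2}, closure = {C2, C3, C4} → lossless.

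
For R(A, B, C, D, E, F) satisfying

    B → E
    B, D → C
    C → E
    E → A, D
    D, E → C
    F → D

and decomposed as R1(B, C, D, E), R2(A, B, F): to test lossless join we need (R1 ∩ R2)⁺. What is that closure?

A, B, C, D, E

R1 ∩ R2 = {B}.
B → E applies, adding E
E → A, D applies, adding A, D
D, E → C applies, adding C
Closure: {A, B, C, D, E}.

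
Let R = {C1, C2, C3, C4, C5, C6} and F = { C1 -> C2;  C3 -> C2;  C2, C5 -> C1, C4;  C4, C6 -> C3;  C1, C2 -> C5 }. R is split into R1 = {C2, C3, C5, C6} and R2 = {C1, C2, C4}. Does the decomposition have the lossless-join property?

No

Common attributes: R1 ∩ R2 = {C2}.
No dependency enlarges {C2}, so (C2)⁺ = {C2}.
The closure contains neither all of R1 = {C2, C3, C5, C6} nor all of R2 = {C1, C2, C4}, so the common attributes are not a superkey of either fragment. The join is lossy.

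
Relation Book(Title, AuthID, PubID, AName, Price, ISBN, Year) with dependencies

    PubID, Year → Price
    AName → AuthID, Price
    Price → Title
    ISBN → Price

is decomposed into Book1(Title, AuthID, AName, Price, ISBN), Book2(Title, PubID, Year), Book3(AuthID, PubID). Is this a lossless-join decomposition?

No

Chase test. Columns are Title, AuthID, PubID, AName, Price, ISBN, Year; row i has aⱼ where attribute j ∈ Booki, else bᵢⱼ.
Initial tableau (one row per fragment):
  row 1: a1 a2 b13 a4 a5 a6 b17
  row 2: a1 b22 a3 b24 b25 b26 a7
  row 3: b31 a2 a3 b34 b35 b36 b37
No row becomes fully distinguished — the join is lossy.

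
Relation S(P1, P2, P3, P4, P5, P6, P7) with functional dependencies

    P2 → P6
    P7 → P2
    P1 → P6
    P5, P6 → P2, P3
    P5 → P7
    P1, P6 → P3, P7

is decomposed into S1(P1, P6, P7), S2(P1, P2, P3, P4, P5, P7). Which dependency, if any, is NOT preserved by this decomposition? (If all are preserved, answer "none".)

P2 → P6

Check P2 → P6: no single fragment contains all of {P2, P6}, and the restricted closure of {P2} across the fragments never reaches {P6}.
P7 → P2 is preserved.
P1 → P6 is preserved.
P5, P6 → P2, P3 is preserved.
P5 → P7 is preserved.
P1, P6 → P3, P7 is preserved.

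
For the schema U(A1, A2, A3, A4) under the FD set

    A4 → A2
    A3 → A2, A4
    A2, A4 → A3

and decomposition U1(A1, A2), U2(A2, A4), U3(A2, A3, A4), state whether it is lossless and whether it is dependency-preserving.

lossy but dependency-preserving

Lossless test (chase): Rows 2 and 3 agree on A2, A4; apply A2, A4→A3 and equate their A3 entries. No row becomes fully distinguished — the join is lossy.
Dependency preservation: every FD's attributes lie within a single fragment, so each can be enforced locally — preserved.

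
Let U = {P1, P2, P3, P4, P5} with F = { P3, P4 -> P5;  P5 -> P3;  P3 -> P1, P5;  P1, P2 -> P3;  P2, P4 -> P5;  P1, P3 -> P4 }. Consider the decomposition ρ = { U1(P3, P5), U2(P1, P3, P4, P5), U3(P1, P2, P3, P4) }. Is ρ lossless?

Chase test. Columns are P1, P2, P3, P4, P5; row i has aⱼ where attribute j ∈ Ui, else bᵢⱼ.
Initial tableau (one row per fragment):
  row 1: b11 b12 a3 b14 a5
  row 2: a1 b22 a3 a4 a5
  row 3: a1 a2 a3 a4 b35
Rows 2 and 3 agree on P3, P4; apply P3, P4→P5 and equate their P5 entries.
Rows 1 and 2 agree on P3; apply P3→P1, P5 and equate their P1, P5 entries.
Rows 1 and 2 agree on P1, P3; apply P1, P3→P4 and equate their P4 entries.
Row 3 is now all distinguished symbols — the join is lossless.

Yes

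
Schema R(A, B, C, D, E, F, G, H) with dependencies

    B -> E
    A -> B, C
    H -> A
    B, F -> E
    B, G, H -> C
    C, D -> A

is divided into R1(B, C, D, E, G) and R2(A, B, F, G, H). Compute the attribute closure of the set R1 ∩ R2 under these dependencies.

R1 ∩ R2 = {B, G}.
B → E applies, adding E
Closure: {B, E, G}.

B, E, G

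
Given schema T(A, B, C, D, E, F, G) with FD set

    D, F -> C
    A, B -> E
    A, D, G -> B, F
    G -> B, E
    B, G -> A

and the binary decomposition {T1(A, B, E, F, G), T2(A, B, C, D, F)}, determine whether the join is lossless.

No

Common attributes: T1 ∩ T2 = {A, B, F}.
Closure of {A, B, F}: A, B → E applies, adding E. So (A, B, F)⁺ = {A, B, E, F}.
The closure contains neither all of T1 = {A, B, E, F, G} nor all of T2 = {A, B, C, D, F}, so the common attributes are not a superkey of either fragment. The join is lossy.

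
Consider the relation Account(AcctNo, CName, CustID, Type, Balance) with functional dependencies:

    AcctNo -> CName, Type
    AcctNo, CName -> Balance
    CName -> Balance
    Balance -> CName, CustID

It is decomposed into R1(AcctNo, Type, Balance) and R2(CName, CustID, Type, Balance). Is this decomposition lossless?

Common attributes: R1 ∩ R2 = {Type, Balance}.
Closure of {Type, Balance}: Balance → CName, CustID applies, adding CName, CustID. So (Type, Balance)⁺ = {CName, CustID, Type, Balance}.
This closure contains every attribute of R2, so R1 ∩ R2 → R2. The join is lossless.

Yes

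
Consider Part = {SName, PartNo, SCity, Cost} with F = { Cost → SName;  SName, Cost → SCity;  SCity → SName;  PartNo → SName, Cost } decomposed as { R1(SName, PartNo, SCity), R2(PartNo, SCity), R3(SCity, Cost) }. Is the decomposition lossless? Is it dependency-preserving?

Lossless test (chase): Rows 1 and 2 agree on SCity; apply SCity→SName and equate their SName entries. Rows 1 and 3 agree on SCity; apply SCity→SName and equate their SName entries. Rows 1 and 2 agree on PartNo; apply PartNo→SName, Cost and equate their SName, Cost entries. No row becomes fully distinguished — the join is lossy.
Dependency preservation: the restricted closure of {PartNo} across the fragments never reaches {SName, Cost}, so PartNo → SName, Cost cannot be enforced without a join — not preserved.

lossy and not dependency-preserving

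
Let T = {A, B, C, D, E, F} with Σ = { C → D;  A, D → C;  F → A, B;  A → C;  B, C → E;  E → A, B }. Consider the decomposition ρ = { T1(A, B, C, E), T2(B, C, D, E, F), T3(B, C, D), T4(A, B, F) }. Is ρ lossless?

Chase test. Columns are A, B, C, D, E, F; row i has aⱼ where attribute j ∈ Ti, else bᵢⱼ.
Initial tableau (one row per fragment):
  row 1: a1 a2 a3 b14 a5 b16
  row 2: b21 a2 a3 a4 a5 a6
  row 3: b31 a2 a3 a4 b35 b36
  row 4: a1 a2 b43 b44 b45 a6
Rows 1 and 2 agree on C; apply C→D and equate their D entries.
Rows 2 and 4 agree on F; apply F→A, B and equate their A, B entries.
Rows 1 and 4 agree on A; apply A→C and equate their C entries.
Rows 1 and 3 agree on B, C; apply B, C→E and equate their E entries.
Rows 1 and 4 agree on B, C; apply B, C→E and equate their E entries.
Rows 1 and 3 agree on E; apply E→A, B and equate their A, B entries.
Rows 1 and 4 agree on C; apply C→D and equate their D entries.
Row 2 is now all distinguished symbols — the join is lossless.

Yes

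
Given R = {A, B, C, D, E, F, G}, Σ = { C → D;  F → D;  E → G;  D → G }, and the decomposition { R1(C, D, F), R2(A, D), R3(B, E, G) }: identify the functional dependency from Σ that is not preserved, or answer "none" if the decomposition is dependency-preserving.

D → G

Check D → G: no single fragment contains all of {D, G}, and the restricted closure of {D} across the fragments never reaches {G}.
C → D is preserved.
F → D is preserved.
E → G is preserved.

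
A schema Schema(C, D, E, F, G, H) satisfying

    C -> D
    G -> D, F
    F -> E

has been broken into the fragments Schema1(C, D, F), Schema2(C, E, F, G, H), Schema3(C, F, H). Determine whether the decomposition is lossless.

Yes

Chase test. Columns are C, D, E, F, G, H; row i has aⱼ where attribute j ∈ Schemai, else bᵢⱼ.
Initial tableau (one row per fragment):
  row 1: a1 a2 b13 a4 b15 b16
  row 2: a1 b22 a3 a4 a5 a6
  row 3: a1 b32 b33 a4 b35 a6
Rows 1 and 2 agree on C; apply C→D and equate their D entries.
Rows 1 and 3 agree on C; apply C→D and equate their D entries.
Rows 1 and 2 agree on F; apply F→E and equate their E entries.
Rows 1 and 3 agree on F; apply F→E and equate their E entries.
Row 2 is now all distinguished symbols — the join is lossless.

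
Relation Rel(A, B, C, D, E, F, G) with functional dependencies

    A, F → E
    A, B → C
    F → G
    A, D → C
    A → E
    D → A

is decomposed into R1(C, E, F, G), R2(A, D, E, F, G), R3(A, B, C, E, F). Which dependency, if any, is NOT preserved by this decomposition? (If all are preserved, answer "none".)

Check A, D → C: no single fragment contains all of {A, C, D}, and the restricted closure of {A, D} across the fragments never reaches {C}.
A, F → E is preserved.
A, B → C is preserved.
F → G is preserved.
A → E is preserved.
D → A is preserved.

A, D → C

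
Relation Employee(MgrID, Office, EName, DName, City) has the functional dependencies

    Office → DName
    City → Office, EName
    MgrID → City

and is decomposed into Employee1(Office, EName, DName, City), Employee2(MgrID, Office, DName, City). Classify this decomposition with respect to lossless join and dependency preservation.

Lossless test: (Office, DName, City)⁺ = {Office, EName, DName, City}, which contains all of one fragment — lossless.
Dependency preservation: every FD's attributes lie within a single fragment, so each can be enforced locally — preserved.

lossless and dependency-preserving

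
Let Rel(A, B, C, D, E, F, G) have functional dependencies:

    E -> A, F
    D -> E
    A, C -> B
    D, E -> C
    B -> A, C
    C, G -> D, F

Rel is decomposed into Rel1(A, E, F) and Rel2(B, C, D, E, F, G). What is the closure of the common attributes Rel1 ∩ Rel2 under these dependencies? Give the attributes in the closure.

A, E, F

Rel1 ∩ Rel2 = {E, F}.
E → A, F applies, adding A
Closure: {A, E, F}.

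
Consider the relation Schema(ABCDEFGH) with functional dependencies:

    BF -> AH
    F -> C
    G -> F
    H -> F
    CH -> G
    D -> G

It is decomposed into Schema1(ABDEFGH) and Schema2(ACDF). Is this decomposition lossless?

Common attributes: Schema1 ∩ Schema2 = {ADF}.
Closure of {ADF}: F → C applies, adding C; D → G applies, adding G. So (ADF)⁺ = {ACDFG}.
This closure contains every attribute of Schema2, so Schema1 ∩ Schema2 → Schema2. The join is lossless.

Yes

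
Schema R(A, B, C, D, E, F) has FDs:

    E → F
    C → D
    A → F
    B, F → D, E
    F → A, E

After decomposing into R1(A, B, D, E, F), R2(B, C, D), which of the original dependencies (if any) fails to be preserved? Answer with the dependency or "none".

none

E → F lies within R1.
C → D lies within R2.
A → F lies within R1.
B, F → D, E lies within R1.
F → A, E lies within R1.
Every dependency is enforceable on the fragments, so the decomposition is dependency-preserving.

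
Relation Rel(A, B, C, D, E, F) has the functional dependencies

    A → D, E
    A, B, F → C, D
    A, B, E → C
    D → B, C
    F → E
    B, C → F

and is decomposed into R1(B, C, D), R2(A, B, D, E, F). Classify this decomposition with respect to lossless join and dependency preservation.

lossless but not dependency-preserving

Lossless test: (B, D)⁺ = {B, C, D, E, F}, which contains all of one fragment — lossless.
Dependency preservation: the restricted closure of {B, C} across the fragments never reaches {F}, so B, C → F cannot be enforced without a join — not preserved.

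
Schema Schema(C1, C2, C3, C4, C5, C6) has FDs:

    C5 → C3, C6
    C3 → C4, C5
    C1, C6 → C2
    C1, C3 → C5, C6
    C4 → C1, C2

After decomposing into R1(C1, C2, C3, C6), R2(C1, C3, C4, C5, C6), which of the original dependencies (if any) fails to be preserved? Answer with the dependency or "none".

C4 → C1, C2

Check C4 → C1, C2: no single fragment contains all of {C1, C2, C4}, and the restricted closure of {C4} across the fragments never reaches {C1, C2}.
C5 → C3, C6 is preserved.
C3 → C4, C5 is preserved.
C1, C6 → C2 is preserved.
C1, C3 → C5, C6 is preserved.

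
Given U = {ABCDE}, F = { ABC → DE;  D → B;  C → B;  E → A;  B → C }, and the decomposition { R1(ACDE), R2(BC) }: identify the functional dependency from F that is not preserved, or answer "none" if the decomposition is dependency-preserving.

ABC → DE: restricted closure across fragments reaches DE.
D → B: restricted closure across fragments reaches B.
C → B lies within R2.
E → A lies within R1.
B → C lies within R2.
Every dependency is enforceable on the fragments, so the decomposition is dependency-preserving.

none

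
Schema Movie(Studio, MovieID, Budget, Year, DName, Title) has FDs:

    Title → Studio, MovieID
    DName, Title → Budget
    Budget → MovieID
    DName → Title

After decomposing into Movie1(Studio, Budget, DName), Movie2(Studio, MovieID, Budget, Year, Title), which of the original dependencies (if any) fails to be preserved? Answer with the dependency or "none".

DName → Title

Check DName → Title: no single fragment contains all of {DName, Title}, and the restricted closure of {DName} across the fragments never reaches {Title}.
Title → Studio, MovieID is preserved.
DName, Title → Budget is preserved.
Budget → MovieID is preserved.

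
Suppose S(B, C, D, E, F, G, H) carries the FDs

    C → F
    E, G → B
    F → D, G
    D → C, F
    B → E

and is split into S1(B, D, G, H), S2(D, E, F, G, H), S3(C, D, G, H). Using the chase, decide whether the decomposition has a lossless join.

Chase test. Columns are B, C, D, E, F, G, H; row i has aⱼ where attribute j ∈ Si, else bᵢⱼ.
Initial tableau (one row per fragment):
  row 1: a1 b12 a3 b14 b15 a6 a7
  row 2: b21 b22 a3 a4 a5 a6 a7
  row 3: b31 a2 a3 b34 b35 a6 a7
Rows 1 and 2 agree on D; apply D→C, F and equate their C, F entries.
Rows 1 and 3 agree on D; apply D→C, F and equate their C, F entries.
No row becomes fully distinguished — the join is lossy.

No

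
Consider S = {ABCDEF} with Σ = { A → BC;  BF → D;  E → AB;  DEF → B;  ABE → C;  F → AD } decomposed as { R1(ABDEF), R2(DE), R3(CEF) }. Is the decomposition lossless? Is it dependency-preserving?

lossless but not dependency-preserving

Lossless test (chase): Rows 1 and 2 agree on E; apply E→AB and equate their AB entries. Rows 1 and 3 agree on E; apply E→AB and equate their AB entries. Rows 1 and 2 agree on ABE; apply ABE→C and equate their C entries. Rows 1 and 3 agree on ABE; apply ABE→C and equate their C entries. Rows 1 and 3 agree on F; apply F→AD and equate their AD entries. Row 1 is now all distinguished symbols — the join is lossless.
Dependency preservation: the restricted closure of {A} across the fragments never reaches {BC}, so A → BC cannot be enforced without a join — not preserved.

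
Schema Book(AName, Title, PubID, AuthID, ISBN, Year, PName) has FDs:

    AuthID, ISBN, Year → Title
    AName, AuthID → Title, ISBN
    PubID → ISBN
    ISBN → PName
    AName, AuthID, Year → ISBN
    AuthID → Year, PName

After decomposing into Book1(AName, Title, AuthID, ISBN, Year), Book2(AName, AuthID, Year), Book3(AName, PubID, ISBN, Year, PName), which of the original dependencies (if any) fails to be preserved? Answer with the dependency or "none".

Check AuthID → Year, PName: no single fragment contains all of {AuthID, Year, PName}, and the restricted closure of {AuthID} across the fragments never reaches {Year, PName}.
AuthID, ISBN, Year → Title is preserved.
AName, AuthID → Title, ISBN is preserved.
PubID → ISBN is preserved.
ISBN → PName is preserved.
AName, AuthID, Year → ISBN is preserved.

AuthID → Year, PName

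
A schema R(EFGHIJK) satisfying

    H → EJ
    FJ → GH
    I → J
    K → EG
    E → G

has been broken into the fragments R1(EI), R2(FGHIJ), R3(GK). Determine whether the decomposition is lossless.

Chase test. Columns are EFGHIJK; row i has aⱼ where attribute j ∈ Ri, else bᵢⱼ.
Initial tableau (one row per fragment):
  row 1: a1 b12 b13 b14 a5 b16 b17
  row 2: b21 a2 a3 a4 a5 a6 b27
  row 3: b31 b32 a3 b34 b35 b36 a7
Rows 1 and 2 agree on I; apply I→J and equate their J entries.
No row becomes fully distinguished — the join is lossy.

No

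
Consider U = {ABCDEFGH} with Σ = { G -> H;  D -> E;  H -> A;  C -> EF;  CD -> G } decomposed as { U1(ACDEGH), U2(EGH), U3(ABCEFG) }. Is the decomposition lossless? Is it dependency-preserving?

Lossless test (chase): Rows 1 and 3 agree on G; apply G→H and equate their H entries. Rows 1 and 2 agree on H; apply H→A and equate their A entries. Rows 1 and 3 agree on C; apply C→EF and equate their EF entries. No row becomes fully distinguished — the join is lossy.
Dependency preservation: every FD's attributes lie within a single fragment, so each can be enforced locally — preserved.

lossy but dependency-preserving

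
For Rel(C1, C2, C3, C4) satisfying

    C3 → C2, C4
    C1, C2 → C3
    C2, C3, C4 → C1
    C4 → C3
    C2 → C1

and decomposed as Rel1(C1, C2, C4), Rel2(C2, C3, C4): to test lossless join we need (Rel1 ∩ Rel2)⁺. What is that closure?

Rel1 ∩ Rel2 = {C2, C4}.
C4 → C3 applies, adding C3
C2 → C1 applies, adding C1
Closure: {C1, C2, C3, C4}.

C1, C2, C3, C4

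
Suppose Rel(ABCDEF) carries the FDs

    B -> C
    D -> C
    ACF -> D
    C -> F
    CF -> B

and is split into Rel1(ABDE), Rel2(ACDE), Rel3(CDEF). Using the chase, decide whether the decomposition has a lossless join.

Chase test. Columns are ABCDEF; row i has aⱼ where attribute j ∈ Reli, else bᵢⱼ.
Initial tableau (one row per fragment):
  row 1: a1 a2 b13 a4 a5 b16
  row 2: a1 b22 a3 a4 a5 b26
  row 3: b31 b32 a3 a4 a5 a6
Rows 1 and 2 agree on D; apply D→C and equate their C entries.
Rows 1 and 2 agree on C; apply C→F and equate their F entries.
Rows 1 and 3 agree on C; apply C→F and equate their F entries.
Rows 1 and 2 agree on CF; apply CF→B and equate their B entries.
Rows 1 and 3 agree on CF; apply CF→B and equate their B entries.
Row 1 is now all distinguished symbols — the join is lossless.

Yes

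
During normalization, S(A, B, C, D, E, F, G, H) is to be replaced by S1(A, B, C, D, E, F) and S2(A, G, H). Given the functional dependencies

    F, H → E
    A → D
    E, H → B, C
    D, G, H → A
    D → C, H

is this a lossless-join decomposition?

No

Common attributes: S1 ∩ S2 = {A}.
Closure of {A}: A → D applies, adding D; D → C, H applies, adding C, H. So (A)⁺ = {A, C, D, H}.
The closure contains neither all of S1 = {A, B, C, D, E, F} nor all of S2 = {A, G, H}, so the common attributes are not a superkey of either fragment. The join is lossy.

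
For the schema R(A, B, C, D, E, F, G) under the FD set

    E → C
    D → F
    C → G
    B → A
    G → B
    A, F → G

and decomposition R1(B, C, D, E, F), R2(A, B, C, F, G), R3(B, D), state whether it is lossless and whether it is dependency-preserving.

lossless and dependency-preserving

Lossless test (chase): Rows 1 and 3 agree on D; apply D→F and equate their F entries. Rows 1 and 2 agree on C; apply C→G and equate their G entries. Rows 1 and 2 agree on B; apply B→A and equate their A entries. Rows 1 and 3 agree on B; apply B→A and equate their A entries. Rows 1 and 3 agree on A, F; apply A, F→G and equate their G entries. Row 1 is now all distinguished symbols — the join is lossless.
Dependency preservation: every FD's attributes lie within a single fragment, so each can be enforced locally — preserved.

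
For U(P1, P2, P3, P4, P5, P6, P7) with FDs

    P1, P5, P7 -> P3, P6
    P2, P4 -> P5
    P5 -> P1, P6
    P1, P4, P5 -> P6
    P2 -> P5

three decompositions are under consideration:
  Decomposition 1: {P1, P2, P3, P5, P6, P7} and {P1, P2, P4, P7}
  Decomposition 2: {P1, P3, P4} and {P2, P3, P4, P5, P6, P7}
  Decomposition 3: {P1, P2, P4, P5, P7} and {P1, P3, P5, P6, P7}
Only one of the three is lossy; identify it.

Decomposition 2

Decomposition 1: common = {P1, P2, P7}, closure = {P1, P2, P3, P5, P6, P7} → lossless.
Decomposition 2: common = {P3, P4}, closure = {P3, P4} → lossy.
Decomposition 3: common = {P1, P5, P7}, closure = {P1, P3, P5, P6, P7} → lossless.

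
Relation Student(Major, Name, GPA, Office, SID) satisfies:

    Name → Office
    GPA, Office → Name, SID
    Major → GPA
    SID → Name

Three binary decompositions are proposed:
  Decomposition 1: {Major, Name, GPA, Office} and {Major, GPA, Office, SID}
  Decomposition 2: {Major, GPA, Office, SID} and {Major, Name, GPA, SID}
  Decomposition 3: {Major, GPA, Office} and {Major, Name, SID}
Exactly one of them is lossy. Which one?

Decomposition 1: common = {Major, GPA, Office}, closure = {Major, Name, GPA, Office, SID} → lossless.
Decomposition 2: common = {Major, GPA, SID}, closure = {Major, Name, GPA, Office, SID} → lossless.
Decomposition 3: common = {Major}, closure = {Major, GPA} → lossy.

Decomposition 3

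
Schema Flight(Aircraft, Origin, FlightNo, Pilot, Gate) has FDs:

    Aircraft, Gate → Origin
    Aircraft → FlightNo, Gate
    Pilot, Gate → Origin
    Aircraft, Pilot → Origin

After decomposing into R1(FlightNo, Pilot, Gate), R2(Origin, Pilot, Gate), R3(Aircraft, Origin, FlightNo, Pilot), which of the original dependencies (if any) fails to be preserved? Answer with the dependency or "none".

Check Aircraft → FlightNo, Gate: no single fragment contains all of {Aircraft, FlightNo, Gate}, and the restricted closure of {Aircraft} across the fragments never reaches {FlightNo, Gate}.
Aircraft, Gate → Origin is preserved.
Pilot, Gate → Origin is preserved.
Aircraft, Pilot → Origin is preserved.

Aircraft → FlightNo, Gate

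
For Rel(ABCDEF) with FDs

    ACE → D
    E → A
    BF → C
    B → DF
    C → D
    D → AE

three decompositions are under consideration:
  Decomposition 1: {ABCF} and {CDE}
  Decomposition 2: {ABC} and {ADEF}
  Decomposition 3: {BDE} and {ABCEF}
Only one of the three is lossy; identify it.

Decomposition 2

Decomposition 1: common = {C}, closure = {ACDE} → lossless.
Decomposition 2: common = {A}, closure = {A} → lossy.
Decomposition 3: common = {BE}, closure = {ABCDEF} → lossless.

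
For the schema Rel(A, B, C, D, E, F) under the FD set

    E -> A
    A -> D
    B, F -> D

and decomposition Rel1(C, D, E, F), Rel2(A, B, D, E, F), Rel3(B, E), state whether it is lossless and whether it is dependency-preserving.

Lossless test (chase): Rows 1 and 2 agree on E; apply E→A and equate their A entries. Rows 1 and 3 agree on E; apply E→A and equate their A entries. Rows 1 and 3 agree on A; apply A→D and equate their D entries. No row becomes fully distinguished — the join is lossy.
Dependency preservation: every FD's attributes lie within a single fragment, so each can be enforced locally — preserved.

lossy but dependency-preserving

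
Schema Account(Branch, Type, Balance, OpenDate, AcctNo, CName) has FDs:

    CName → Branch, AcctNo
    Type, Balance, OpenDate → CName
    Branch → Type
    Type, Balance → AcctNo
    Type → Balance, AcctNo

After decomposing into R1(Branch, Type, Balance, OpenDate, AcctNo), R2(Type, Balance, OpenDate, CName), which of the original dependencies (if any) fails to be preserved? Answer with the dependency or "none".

CName → Branch, AcctNo

Check CName → Branch, AcctNo: no single fragment contains all of {Branch, AcctNo, CName}, and the restricted closure of {CName} across the fragments never reaches {Branch, AcctNo}.
Type, Balance, OpenDate → CName is preserved.
Branch → Type is preserved.
Type, Balance → AcctNo is preserved.
Type → Balance, AcctNo is preserved.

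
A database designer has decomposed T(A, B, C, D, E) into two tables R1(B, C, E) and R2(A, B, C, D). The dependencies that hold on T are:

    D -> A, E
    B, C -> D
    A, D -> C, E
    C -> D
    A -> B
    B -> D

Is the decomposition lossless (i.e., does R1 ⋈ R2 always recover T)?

Yes

Common attributes: R1 ∩ R2 = {B, C}.
Closure of {B, C}: B, C → D applies, adding D; D → A, E applies, adding A, E. So (B, C)⁺ = {A, B, C, D, E}.
This closure contains every attribute of R1, so R1 ∩ R2 → R1. The join is lossless.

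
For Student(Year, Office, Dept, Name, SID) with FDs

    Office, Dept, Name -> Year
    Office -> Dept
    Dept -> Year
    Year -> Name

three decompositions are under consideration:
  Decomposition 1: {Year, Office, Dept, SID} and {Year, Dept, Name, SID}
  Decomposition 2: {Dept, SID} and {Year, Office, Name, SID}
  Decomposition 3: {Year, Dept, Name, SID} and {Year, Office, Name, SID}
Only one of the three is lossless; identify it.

Decomposition 1: common = {Year, Dept, SID}, closure = {Year, Dept, Name, SID} → lossless.
Decomposition 2: common = {SID}, closure = {SID} → lossy.
Decomposition 3: common = {Year, Name, SID}, closure = {Year, Name, SID} → lossy.

Decomposition 1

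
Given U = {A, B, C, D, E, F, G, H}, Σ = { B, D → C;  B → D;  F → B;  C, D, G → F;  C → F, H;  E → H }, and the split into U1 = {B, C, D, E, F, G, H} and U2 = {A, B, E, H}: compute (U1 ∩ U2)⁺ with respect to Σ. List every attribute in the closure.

U1 ∩ U2 = {B, E, H}.
B → D applies, adding D
B, D → C applies, adding C
C → F, H applies, adding F
Closure: {B, C, D, E, F, H}.

B, C, D, E, F, H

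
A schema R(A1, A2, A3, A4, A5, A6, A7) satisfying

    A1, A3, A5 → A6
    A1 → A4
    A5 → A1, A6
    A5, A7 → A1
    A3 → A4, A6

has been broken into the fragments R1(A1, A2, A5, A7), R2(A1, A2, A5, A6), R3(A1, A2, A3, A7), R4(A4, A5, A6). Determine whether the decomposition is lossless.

No

Chase test. Columns are A1, A2, A3, A4, A5, A6, A7; row i has aⱼ where attribute j ∈ Ri, else bᵢⱼ.
Initial tableau (one row per fragment):
  row 1: a1 a2 b13 b14 a5 b16 a7
  row 2: a1 a2 b23 b24 a5 a6 b27
  row 3: a1 a2 a3 b34 b35 b36 a7
  row 4: b41 b42 b43 a4 a5 a6 b47
Rows 1 and 2 agree on A1; apply A1→A4 and equate their A4 entries.
Rows 1 and 3 agree on A1; apply A1→A4 and equate their A4 entries.
Rows 1 and 2 agree on A5; apply A5→A1, A6 and equate their A1, A6 entries.
Rows 1 and 4 agree on A5; apply A5→A1, A6 and equate their A1, A6 entries.
Rows 1 and 4 agree on A1; apply A1→A4 and equate their A4 entries.
No row becomes fully distinguished — the join is lossy.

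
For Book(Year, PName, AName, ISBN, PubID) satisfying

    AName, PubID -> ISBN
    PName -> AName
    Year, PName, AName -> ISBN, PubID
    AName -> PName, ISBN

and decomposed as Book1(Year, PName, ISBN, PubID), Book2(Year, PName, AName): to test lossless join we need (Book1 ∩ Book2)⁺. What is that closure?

Year, PName, AName, ISBN, PubID

Book1 ∩ Book2 = {Year, PName}.
PName → AName applies, adding AName
Year, PName, AName → ISBN, PubID applies, adding ISBN, PubID
Closure: {Year, PName, AName, ISBN, PubID}.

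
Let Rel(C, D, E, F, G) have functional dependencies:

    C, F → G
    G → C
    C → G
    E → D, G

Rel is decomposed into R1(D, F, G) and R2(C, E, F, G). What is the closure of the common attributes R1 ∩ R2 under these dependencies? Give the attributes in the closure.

R1 ∩ R2 = {F, G}.
G → C applies, adding C
Closure: {C, F, G}.

C, F, G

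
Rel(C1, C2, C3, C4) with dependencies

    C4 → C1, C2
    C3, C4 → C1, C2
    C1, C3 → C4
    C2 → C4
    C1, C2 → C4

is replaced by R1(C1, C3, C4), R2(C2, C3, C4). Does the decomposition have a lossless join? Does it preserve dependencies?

Lossless test: (C3, C4)⁺ = {C1, C2, C3, C4}, which contains all of one fragment — lossless.
Dependency preservation: C4 → C1, C2; C3, C4 → C1, C2; C1, C2 → C4 are not contained in any single fragment, but the restricted closure of each left-hand side across the fragments still reaches the right-hand side; the remaining FDs each lie inside some fragment. All dependencies are preserved.

lossless and dependency-preserving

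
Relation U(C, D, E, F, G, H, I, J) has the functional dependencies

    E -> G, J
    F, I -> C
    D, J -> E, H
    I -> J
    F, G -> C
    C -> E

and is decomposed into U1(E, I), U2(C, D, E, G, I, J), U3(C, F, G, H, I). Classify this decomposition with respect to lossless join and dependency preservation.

Lossless test (chase): Rows 1 and 2 agree on E; apply E→G, J and equate their G, J entries. Rows 1 and 3 agree on I; apply I→J and equate their J entries. Rows 2 and 3 agree on C; apply C→E and equate their E entries. No row becomes fully distinguished — the join is lossy.
Dependency preservation: the restricted closure of {D, J} across the fragments never reaches {E, H}, so D, J → E, H cannot be enforced without a join — not preserved.

lossy and not dependency-preserving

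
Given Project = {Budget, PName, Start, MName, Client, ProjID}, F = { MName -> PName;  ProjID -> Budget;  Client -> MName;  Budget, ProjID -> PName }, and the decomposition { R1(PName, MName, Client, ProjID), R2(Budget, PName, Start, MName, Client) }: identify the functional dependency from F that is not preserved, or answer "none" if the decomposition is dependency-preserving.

ProjID -> Budget

Check ProjID → Budget: no single fragment contains all of {Budget, ProjID}, and the restricted closure of {ProjID} across the fragments never reaches {Budget}.
MName → PName is preserved.
Client → MName is preserved.
Budget, ProjID → PName is preserved.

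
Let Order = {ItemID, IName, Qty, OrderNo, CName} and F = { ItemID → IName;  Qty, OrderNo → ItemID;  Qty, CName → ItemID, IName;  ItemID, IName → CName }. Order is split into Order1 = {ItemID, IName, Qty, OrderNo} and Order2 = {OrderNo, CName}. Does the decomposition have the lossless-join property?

No

Common attributes: Order1 ∩ Order2 = {OrderNo}.
No dependency enlarges {OrderNo}, so (OrderNo)⁺ = {OrderNo}.
The closure contains neither all of Order1 = {ItemID, IName, Qty, OrderNo} nor all of Order2 = {OrderNo, CName}, so the common attributes are not a superkey of either fragment. The join is lossy.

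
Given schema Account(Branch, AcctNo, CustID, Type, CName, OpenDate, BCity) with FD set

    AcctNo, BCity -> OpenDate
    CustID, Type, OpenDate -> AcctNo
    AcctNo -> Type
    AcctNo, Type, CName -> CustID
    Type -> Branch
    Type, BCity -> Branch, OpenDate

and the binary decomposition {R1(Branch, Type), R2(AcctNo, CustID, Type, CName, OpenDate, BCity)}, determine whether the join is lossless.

Common attributes: R1 ∩ R2 = {Type}.
Closure of {Type}: Type → Branch applies, adding Branch. So (Type)⁺ = {Branch, Type}.
This closure contains every attribute of R1, so R1 ∩ R2 → R1. The join is lossless.

Yes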